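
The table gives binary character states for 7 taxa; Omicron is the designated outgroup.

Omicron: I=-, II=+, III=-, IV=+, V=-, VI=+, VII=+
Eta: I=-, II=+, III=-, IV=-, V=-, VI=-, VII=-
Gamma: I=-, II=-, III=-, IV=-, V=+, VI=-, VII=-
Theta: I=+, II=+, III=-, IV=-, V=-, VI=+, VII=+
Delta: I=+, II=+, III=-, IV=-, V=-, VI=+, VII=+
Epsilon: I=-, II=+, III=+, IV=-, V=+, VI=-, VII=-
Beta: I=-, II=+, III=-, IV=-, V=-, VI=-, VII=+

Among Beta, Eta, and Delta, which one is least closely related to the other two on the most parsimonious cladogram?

Character polarity is set by the outgroup: the derived state is whichever differs from the outgroup's state, so for II, IV, VI, VII the derived state is '-', and for the remaining characters it is '+'.
I (derived state '+') is shared by Delta and Theta — a synapomorphy uniting that clade.
II: derived state '-' in Gamma only — an autapomorphy, so it tells us nothing about relationships among taxa.
III: derived state '+' in Epsilon only — an autapomorphy, so it tells us nothing about relationships among taxa.
IV (derived state '-') is shared by all ingroup taxa — unites the whole ingroup.
Only Epsilon and Gamma show the derived state '+' for V, supporting them as a clade.
Only Beta, Epsilon, Eta, and Gamma show the derived state '-' for VI, supporting them as a clade.
VII (derived state '-') is shared by Epsilon, Eta, and Gamma — a synapomorphy uniting that clade.
Most parsimonious ingroup topology: (((Eta,(Gamma,Epsilon)),Beta),(Theta,Delta)).
Eta and Beta share a more recent common ancestor with each other than either does with Delta, so Delta is the least closely related of the three.

Delta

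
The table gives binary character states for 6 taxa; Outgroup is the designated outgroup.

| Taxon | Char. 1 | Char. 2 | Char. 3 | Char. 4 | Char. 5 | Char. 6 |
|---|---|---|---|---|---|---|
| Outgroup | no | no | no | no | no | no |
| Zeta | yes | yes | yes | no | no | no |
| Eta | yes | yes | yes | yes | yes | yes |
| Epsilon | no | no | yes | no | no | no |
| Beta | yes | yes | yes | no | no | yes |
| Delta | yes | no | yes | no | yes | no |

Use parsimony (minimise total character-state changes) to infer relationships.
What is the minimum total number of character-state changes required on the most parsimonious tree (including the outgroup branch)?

7

The outgroup has state 'no' for every character, so 'yes' is the derived state throughout.
Char. 1: derived state 'yes' in Beta, Delta, Eta, and Zeta only — synapomorphy for {Beta, Delta, Eta, Zeta}.
Char. 2 (derived state 'yes') is shared by Beta, Eta, and Zeta — a synapomorphy uniting that clade.
Char. 3 (derived state 'yes') is shared by all ingroup taxa — unites the whole ingroup.
Char. 4: derived state 'yes' in Eta only — an autapomorphy, so it tells us nothing about relationships among taxa.
Char. 5 groups Delta and Eta, which is incompatible with the clades supported by the remaining characters; treating it as convergent (homoplasy) costs fewer steps than any alternative tree.
Char. 6: derived state 'yes' in Beta and Eta only — synapomorphy for {Beta, Eta}.
Most parsimonious ingroup topology: (((Zeta,(Eta,Beta)),Delta),Epsilon).
Changes per character on this tree: Char. 1: 1; Char. 2: 1; Char. 3: 1; Char. 4: 1; Char. 5: 2; Char. 6: 1.
Total = 7.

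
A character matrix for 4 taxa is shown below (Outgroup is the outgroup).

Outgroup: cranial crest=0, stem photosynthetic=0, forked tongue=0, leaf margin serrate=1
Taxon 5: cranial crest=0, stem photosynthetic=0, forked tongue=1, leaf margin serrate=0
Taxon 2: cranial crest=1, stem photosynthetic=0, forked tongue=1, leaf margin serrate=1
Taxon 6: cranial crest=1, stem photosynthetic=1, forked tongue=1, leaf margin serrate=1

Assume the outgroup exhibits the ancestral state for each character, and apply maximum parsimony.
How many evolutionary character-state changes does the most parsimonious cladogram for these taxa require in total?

4

Character polarity is set by the outgroup: the derived state is whichever differs from the outgroup's state, so for leaf margin serrate the derived state is '0', and for the remaining characters it is '1'.
Only Taxon 2 and Taxon 6 show the derived state '1' for cranial crest, supporting them as a clade.
stem photosynthetic (derived state '1') is unique to Taxon 6 (autapomorphy; uninformative for grouping).
All ingroup taxa share the derived state '1' for forked tongue; it defines the ingroup but does not resolve relationships within it.
leaf margin serrate (derived state '0') is unique to Taxon 5 (autapomorphy; uninformative for grouping).
Most parsimonious ingroup topology: (Taxon 5,(Taxon 2,Taxon 6)).
Changes per character on this tree: cranial crest: 1; stem photosynthetic: 1; forked tongue: 1; leaf margin serrate: 1.
Total = 4.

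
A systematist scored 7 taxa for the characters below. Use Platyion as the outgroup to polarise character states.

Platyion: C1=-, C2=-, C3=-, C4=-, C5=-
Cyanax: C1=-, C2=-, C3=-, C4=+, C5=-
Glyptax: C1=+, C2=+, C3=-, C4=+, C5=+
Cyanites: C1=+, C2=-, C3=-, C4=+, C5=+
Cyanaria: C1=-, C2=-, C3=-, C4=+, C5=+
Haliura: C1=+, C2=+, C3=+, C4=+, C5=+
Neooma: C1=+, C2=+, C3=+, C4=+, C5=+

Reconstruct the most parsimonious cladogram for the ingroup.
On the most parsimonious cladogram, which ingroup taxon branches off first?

Cyanax

The outgroup has state '-' for every character, so '+' is the derived state throughout.
C1 (derived state '+') is shared by Cyanites, Glyptax, Haliura, and Neooma — a synapomorphy uniting that clade.
C2 (derived state '+') is shared by Glyptax, Haliura, and Neooma — a synapomorphy uniting that clade.
C3 (derived state '+') is shared by Haliura and Neooma — a synapomorphy uniting that clade.
C4 (derived state '+') is shared by all ingroup taxa — unites the whole ingroup.
C5: derived state '+' in Cyanaria, Cyanites, Glyptax, Haliura, and Neooma only — synapomorphy for {Cyanaria, Cyanites, Glyptax, Haliura, Neooma}.
Most parsimonious ingroup topology: (Cyanax,(((Glyptax,(Haliura,Neooma)),Cyanites),Cyanaria)).
Cyanax is sister to the clade containing all other ingroup taxa, so it is the earliest-diverging (most basal) ingroup lineage.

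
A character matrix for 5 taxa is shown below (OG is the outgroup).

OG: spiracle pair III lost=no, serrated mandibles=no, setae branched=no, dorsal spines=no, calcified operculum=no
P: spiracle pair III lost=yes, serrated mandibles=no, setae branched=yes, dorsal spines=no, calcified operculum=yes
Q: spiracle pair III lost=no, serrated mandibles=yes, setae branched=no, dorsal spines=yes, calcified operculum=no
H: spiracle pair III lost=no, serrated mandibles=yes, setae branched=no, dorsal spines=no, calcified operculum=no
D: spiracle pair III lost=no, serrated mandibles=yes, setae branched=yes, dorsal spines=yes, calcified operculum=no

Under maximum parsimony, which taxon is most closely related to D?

The outgroup has state 'no' for every character, so 'yes' is the derived state throughout.
spiracle pair III lost (derived state 'yes') is unique to P (autapomorphy; uninformative for grouping).
Only D, H, and Q show the derived state 'yes' for serrated mandibles, supporting them as a clade.
setae branched (state 'yes') occurs in D and P but conflicts with the nesting implied by the other characters — most parsimoniously interpreted as homoplasy.
dorsal spines (derived state 'yes') is shared by D and Q — a synapomorphy uniting that clade.
calcified operculum (derived state 'yes') is unique to P (autapomorphy; uninformative for grouping).
Most parsimonious ingroup topology: (P,((Q,D),H)).
D and Q form a cherry on this tree, so they are sister taxa.

Q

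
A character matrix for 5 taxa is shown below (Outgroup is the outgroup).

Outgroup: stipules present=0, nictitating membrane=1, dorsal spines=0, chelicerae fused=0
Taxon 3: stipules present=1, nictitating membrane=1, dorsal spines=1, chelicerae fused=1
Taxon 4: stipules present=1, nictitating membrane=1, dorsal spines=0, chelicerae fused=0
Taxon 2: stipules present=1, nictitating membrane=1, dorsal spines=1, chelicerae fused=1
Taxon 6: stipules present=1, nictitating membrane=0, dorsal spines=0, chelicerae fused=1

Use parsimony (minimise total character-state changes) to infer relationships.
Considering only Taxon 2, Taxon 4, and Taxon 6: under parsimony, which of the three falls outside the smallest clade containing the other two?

Character polarity is set by the outgroup: the derived state is whichever differs from the outgroup's state, so for nictitating membrane the derived state is '0', and for the remaining characters it is '1'.
All ingroup taxa share the derived state '1' for stipules present; it defines the ingroup but does not resolve relationships within it.
nictitating membrane: derived state '0' in Taxon 6 only — an autapomorphy, so it tells us nothing about relationships among taxa.
Only Taxon 2 and Taxon 3 show the derived state '1' for dorsal spines, supporting them as a clade.
chelicerae fused (derived state '1') is shared by Taxon 2, Taxon 3, and Taxon 6 — a synapomorphy uniting that clade.
Most parsimonious ingroup topology: (Taxon 4,((Taxon 3,Taxon 2),Taxon 6)).
Taxon 2 and Taxon 6 share a more recent common ancestor with each other than either does with Taxon 4, so Taxon 4 is the least closely related of the three.

Taxon 4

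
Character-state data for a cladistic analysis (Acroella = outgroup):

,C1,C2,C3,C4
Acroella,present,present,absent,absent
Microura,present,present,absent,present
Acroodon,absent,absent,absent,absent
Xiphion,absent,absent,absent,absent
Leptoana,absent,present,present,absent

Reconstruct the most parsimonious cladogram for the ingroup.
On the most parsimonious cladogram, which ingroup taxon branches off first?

Character polarity is set by the outgroup: the derived state is whichever differs from the outgroup's state, so for C1, C2 the derived state is 'absent', and for the remaining characters it is 'present'.
C1: derived state 'absent' in Acroodon, Leptoana, and Xiphion only — synapomorphy for {Acroodon, Leptoana, Xiphion}.
C2: derived state 'absent' in Acroodon and Xiphion only — synapomorphy for {Acroodon, Xiphion}.
C3: derived state 'present' in Leptoana only — an autapomorphy, so it tells us nothing about relationships among taxa.
C4 (derived state 'present') is unique to Microura (autapomorphy; uninformative for grouping).
Most parsimonious ingroup topology: (Microura,((Acroodon,Xiphion),Leptoana)).
Microura is sister to the clade containing all other ingroup taxa, so it is the earliest-diverging (most basal) ingroup lineage.

Microura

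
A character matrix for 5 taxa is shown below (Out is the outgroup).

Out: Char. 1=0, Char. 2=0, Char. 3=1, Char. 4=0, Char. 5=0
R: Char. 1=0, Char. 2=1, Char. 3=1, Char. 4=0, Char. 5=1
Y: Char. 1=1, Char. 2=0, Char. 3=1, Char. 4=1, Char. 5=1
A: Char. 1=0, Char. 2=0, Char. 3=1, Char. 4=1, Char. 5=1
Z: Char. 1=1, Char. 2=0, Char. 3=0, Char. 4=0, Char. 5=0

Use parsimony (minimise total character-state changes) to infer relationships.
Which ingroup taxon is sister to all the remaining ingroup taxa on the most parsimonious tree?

Z

Character polarity is set by the outgroup: the derived state is whichever differs from the outgroup's state, so for Char. 3 the derived state is '0', and for the remaining characters it is '1'.
Char. 1 groups Y and Z, which is incompatible with the clades supported by the remaining characters; treating it as convergent (homoplasy) costs fewer steps than any alternative tree.
Char. 2: derived state '1' in R only — an autapomorphy, so it tells us nothing about relationships among taxa.
Char. 3: derived state '0' in Z only — an autapomorphy, so it tells us nothing about relationships among taxa.
Char. 4 (derived state '1') is shared by A and Y — a synapomorphy uniting that clade.
Char. 5 (derived state '1') is shared by A, R, and Y — a synapomorphy uniting that clade.
Most parsimonious ingroup topology: ((R,(Y,A)),Z).
Z is sister to the clade containing all other ingroup taxa, so it is the earliest-diverging (most basal) ingroup lineage.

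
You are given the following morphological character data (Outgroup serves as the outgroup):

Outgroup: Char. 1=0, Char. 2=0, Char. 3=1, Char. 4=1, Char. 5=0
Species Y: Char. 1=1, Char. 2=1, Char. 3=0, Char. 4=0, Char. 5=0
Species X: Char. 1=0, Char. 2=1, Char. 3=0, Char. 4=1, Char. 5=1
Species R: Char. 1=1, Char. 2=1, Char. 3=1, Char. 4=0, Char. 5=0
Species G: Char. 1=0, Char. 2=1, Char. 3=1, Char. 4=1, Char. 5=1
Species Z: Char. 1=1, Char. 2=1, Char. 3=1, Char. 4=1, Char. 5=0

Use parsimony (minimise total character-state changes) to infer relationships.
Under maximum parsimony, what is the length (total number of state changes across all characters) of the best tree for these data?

Character polarity is set by the outgroup: the derived state is whichever differs from the outgroup's state, so for Char. 3, Char. 4 the derived state is '0', and for the remaining characters it is '1'.
Char. 1 (derived state '1') is shared by Species R, Species Y, and Species Z — a synapomorphy uniting that clade.
All ingroup taxa share the derived state '1' for Char. 2; it defines the ingroup but does not resolve relationships within it.
Char. 3 groups Species X and Species Y, which is incompatible with the clades supported by the remaining characters; treating it as convergent (homoplasy) costs fewer steps than any alternative tree.
Char. 4 (derived state '0') is shared by Species R and Species Y — a synapomorphy uniting that clade.
Char. 5: derived state '1' in Species G and Species X only — synapomorphy for {Species G, Species X}.
Most parsimonious ingroup topology: (((Species Y,Species R),Species Z),(Species X,Species G)).
Changes per character on this tree: Char. 1: 1; Char. 2: 1; Char. 3: 2; Char. 4: 1; Char. 5: 1.
Total = 6.

6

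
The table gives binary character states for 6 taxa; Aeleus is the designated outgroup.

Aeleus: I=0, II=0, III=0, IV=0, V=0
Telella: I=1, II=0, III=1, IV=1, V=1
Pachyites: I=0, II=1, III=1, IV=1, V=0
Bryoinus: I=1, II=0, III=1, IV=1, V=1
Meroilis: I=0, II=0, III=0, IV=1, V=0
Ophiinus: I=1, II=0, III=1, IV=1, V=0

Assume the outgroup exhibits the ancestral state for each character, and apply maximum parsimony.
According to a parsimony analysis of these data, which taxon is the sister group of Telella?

Bryoinus

The outgroup has state '0' for every character, so '1' is the derived state throughout.
I: derived state '1' in Bryoinus, Ophiinus, and Telella only — synapomorphy for {Bryoinus, Ophiinus, Telella}.
II: derived state '1' in Pachyites only — an autapomorphy, so it tells us nothing about relationships among taxa.
III (derived state '1') is shared by Bryoinus, Ophiinus, Pachyites, and Telella — a synapomorphy uniting that clade.
IV (derived state '1') is shared by all ingroup taxa — unites the whole ingroup.
V: derived state '1' in Bryoinus and Telella only — synapomorphy for {Bryoinus, Telella}.
Most parsimonious ingroup topology: ((((Telella,Bryoinus),Ophiinus),Pachyites),Meroilis).
Telella and Bryoinus form a cherry on this tree, so they are sister taxa.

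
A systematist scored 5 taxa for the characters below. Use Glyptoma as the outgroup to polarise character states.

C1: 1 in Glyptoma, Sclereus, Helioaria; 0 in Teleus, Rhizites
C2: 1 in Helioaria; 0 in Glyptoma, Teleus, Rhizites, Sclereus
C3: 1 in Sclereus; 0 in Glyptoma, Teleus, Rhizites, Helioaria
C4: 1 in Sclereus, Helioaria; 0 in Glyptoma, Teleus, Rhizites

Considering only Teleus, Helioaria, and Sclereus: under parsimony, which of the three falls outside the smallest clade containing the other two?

Teleus

Character polarity is set by the outgroup: the derived state is whichever differs from the outgroup's state, so for C1 the derived state is '0', and for the remaining characters it is '1'.
C1 (derived state '0') is shared by Rhizites and Teleus — a synapomorphy uniting that clade.
C2: derived state '1' in Helioaria only — an autapomorphy, so it tells us nothing about relationships among taxa.
C3 (derived state '1') is unique to Sclereus (autapomorphy; uninformative for grouping).
C4 (derived state '1') is shared by Helioaria and Sclereus — a synapomorphy uniting that clade.
Most parsimonious ingroup topology: ((Teleus,Rhizites),(Sclereus,Helioaria)).
Sclereus and Helioaria share a more recent common ancestor with each other than either does with Teleus, so Teleus is the least closely related of the three.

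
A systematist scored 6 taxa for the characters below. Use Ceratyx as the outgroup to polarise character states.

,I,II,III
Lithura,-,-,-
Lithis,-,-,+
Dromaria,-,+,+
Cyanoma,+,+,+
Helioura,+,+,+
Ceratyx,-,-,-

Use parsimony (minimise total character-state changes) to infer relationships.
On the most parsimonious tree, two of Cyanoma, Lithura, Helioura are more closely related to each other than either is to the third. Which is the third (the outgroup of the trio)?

The outgroup has state '-' for every character, so '+' is the derived state throughout.
I (derived state '+') is shared by Cyanoma and Helioura — a synapomorphy uniting that clade.
II (derived state '+') is shared by Cyanoma, Dromaria, and Helioura — a synapomorphy uniting that clade.
Only Cyanoma, Dromaria, Helioura, and Lithis show the derived state '+' for III, supporting them as a clade.
Most parsimonious ingroup topology: (Lithura,(Lithis,(Dromaria,(Helioura,Cyanoma)))).
Cyanoma and Helioura share a more recent common ancestor with each other than either does with Lithura, so Lithura is the least closely related of the three.

Lithura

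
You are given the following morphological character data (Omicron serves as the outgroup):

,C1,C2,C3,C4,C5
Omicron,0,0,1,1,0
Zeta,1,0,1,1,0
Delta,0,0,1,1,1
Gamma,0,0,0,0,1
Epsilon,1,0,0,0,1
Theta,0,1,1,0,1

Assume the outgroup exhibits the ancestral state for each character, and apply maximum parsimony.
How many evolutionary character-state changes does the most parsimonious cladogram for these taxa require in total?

Character polarity is set by the outgroup: the derived state is whichever differs from the outgroup's state, so for C3, C4 the derived state is '0', and for the remaining characters it is '1'.
C1 groups Epsilon and Zeta, which is incompatible with the clades supported by the remaining characters; treating it as convergent (homoplasy) costs fewer steps than any alternative tree.
C2: derived state '1' in Theta only — an autapomorphy, so it tells us nothing about relationships among taxa.
C3: derived state '0' in Epsilon and Gamma only — synapomorphy for {Epsilon, Gamma}.
C4 (derived state '0') is shared by Epsilon, Gamma, and Theta — a synapomorphy uniting that clade.
C5 (derived state '1') is shared by Delta, Epsilon, Gamma, and Theta — a synapomorphy uniting that clade.
Most parsimonious ingroup topology: (Zeta,(Delta,((Gamma,Epsilon),Theta))).
Changes per character on this tree: C1: 2; C2: 1; C3: 1; C4: 1; C5: 1.
Total = 6.

6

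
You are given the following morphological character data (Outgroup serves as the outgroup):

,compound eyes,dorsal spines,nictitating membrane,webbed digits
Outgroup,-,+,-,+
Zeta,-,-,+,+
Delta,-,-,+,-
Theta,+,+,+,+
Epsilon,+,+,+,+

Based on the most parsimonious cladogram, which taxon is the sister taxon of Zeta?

Delta

Character polarity is set by the outgroup: the derived state is whichever differs from the outgroup's state, so for dorsal spines, webbed digits the derived state is '-', and for the remaining characters it is '+'.
Only Epsilon and Theta show the derived state '+' for compound eyes, supporting them as a clade.
Only Delta and Zeta show the derived state '-' for dorsal spines, supporting them as a clade.
nictitating membrane (derived state '+') is shared by all ingroup taxa — unites the whole ingroup.
webbed digits: derived state '-' in Delta only — an autapomorphy, so it tells us nothing about relationships among taxa.
Most parsimonious ingroup topology: ((Zeta,Delta),(Theta,Epsilon)).
Zeta and Delta form a cherry on this tree, so they are sister taxa.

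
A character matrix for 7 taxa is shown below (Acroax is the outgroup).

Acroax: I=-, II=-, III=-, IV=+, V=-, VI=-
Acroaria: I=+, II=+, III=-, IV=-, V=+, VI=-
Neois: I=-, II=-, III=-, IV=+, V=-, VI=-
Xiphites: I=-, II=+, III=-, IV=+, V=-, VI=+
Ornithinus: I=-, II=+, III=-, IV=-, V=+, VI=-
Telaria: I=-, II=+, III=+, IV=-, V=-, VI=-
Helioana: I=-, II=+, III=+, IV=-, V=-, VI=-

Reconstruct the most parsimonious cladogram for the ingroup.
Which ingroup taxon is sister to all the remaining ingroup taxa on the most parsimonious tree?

Character polarity is set by the outgroup: the derived state is whichever differs from the outgroup's state, so for IV the derived state is '-', and for the remaining characters it is '+'.
I: derived state '+' in Acroaria only — an autapomorphy, so it tells us nothing about relationships among taxa.
Only Acroaria, Helioana, Ornithinus, Telaria, and Xiphites show the derived state '+' for II, supporting them as a clade.
III: derived state '+' in Helioana and Telaria only — synapomorphy for {Helioana, Telaria}.
Only Acroaria, Helioana, Ornithinus, and Telaria show the derived state '-' for IV, supporting them as a clade.
V (derived state '+') is shared by Acroaria and Ornithinus — a synapomorphy uniting that clade.
VI: derived state '+' in Xiphites only — an autapomorphy, so it tells us nothing about relationships among taxa.
Most parsimonious ingroup topology: ((((Acroaria,Ornithinus),(Telaria,Helioana)),Xiphites),Neois).
Neois is sister to the clade containing all other ingroup taxa, so it is the earliest-diverging (most basal) ingroup lineage.

Neois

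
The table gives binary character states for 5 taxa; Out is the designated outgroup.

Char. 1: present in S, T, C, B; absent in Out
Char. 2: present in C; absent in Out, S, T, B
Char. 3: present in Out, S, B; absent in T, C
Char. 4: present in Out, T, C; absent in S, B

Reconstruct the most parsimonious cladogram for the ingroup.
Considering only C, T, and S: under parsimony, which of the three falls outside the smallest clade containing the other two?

S

Character polarity is set by the outgroup: the derived state is whichever differs from the outgroup's state, so for Char. 3, Char. 4 the derived state is 'absent', and for the remaining characters it is 'present'.
Char. 1 (derived state 'present') is shared by all ingroup taxa — unites the whole ingroup.
Char. 2: derived state 'present' in C only — an autapomorphy, so it tells us nothing about relationships among taxa.
Only C and T show the derived state 'absent' for Char. 3, supporting them as a clade.
Only B and S show the derived state 'absent' for Char. 4, supporting them as a clade.
Most parsimonious ingroup topology: ((S,B),(T,C)).
T and C share a more recent common ancestor with each other than either does with S, so S is the least closely related of the three.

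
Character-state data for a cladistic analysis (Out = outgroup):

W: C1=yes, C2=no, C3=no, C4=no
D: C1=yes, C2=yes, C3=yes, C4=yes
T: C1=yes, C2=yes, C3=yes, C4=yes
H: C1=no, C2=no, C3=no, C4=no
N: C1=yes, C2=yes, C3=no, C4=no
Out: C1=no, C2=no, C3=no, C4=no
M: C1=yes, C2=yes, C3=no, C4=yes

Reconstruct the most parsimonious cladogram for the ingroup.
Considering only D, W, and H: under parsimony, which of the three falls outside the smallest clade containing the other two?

The outgroup has state 'no' for every character, so 'yes' is the derived state throughout.
C1: derived state 'yes' in D, M, N, T, and W only — synapomorphy for {D, M, N, T, W}.
C2: derived state 'yes' in D, M, N, and T only — synapomorphy for {D, M, N, T}.
C3 (derived state 'yes') is shared by D and T — a synapomorphy uniting that clade.
C4 (derived state 'yes') is shared by D, M, and T — a synapomorphy uniting that clade.
Most parsimonious ingroup topology: ((((M,(D,T)),N),W),H).
W and D share a more recent common ancestor with each other than either does with H, so H is the least closely related of the three.

H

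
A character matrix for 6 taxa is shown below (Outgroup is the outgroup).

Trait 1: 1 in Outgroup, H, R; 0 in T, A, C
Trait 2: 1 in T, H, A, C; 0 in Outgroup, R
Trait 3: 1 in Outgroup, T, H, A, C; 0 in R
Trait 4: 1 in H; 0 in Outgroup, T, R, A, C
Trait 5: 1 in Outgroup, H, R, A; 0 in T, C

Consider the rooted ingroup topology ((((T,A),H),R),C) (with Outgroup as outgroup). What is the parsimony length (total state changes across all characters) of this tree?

Map each character onto ((((T,A),H),R),C) (rooted by Outgroup) and count the minimum state changes it requires (Fitch parsimony):
Trait 1: 2; Trait 2: 2; Trait 3: 1; Trait 4: 1; Trait 5: 2.
Total tree length = 8.

8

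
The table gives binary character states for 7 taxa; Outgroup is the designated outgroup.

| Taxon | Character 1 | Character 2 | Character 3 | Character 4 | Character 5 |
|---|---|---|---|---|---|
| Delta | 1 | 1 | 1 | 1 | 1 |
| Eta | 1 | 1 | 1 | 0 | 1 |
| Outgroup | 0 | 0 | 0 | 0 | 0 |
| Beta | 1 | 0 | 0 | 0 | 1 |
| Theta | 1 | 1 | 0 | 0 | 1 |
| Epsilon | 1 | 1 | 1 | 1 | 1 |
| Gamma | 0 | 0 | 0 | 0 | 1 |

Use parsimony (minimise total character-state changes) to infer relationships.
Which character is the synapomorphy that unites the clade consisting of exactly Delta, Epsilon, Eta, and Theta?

The outgroup has state '0' for every character, so '1' is the derived state throughout.
Character 1: derived state '1' in Beta, Delta, Epsilon, Eta, and Theta only — synapomorphy for {Beta, Delta, Epsilon, Eta, Theta}.
Character 2 (derived state '1') is shared by Delta, Epsilon, Eta, and Theta — a synapomorphy uniting that clade.
Character 3 (derived state '1') is shared by Delta, Epsilon, and Eta — a synapomorphy uniting that clade.
Only Delta and Epsilon show the derived state '1' for Character 4, supporting them as a clade.
Character 5 (derived state '1') is shared by all ingroup taxa — unites the whole ingroup.
Most parsimonious ingroup topology: ((((Eta,(Delta,Epsilon)),Theta),Beta),Gamma).
The clade {Delta, Epsilon, Eta, Theta} is supported by Character 2: its derived state '1' occurs in exactly those taxa and in no other taxon (including the outgroup).

Character 2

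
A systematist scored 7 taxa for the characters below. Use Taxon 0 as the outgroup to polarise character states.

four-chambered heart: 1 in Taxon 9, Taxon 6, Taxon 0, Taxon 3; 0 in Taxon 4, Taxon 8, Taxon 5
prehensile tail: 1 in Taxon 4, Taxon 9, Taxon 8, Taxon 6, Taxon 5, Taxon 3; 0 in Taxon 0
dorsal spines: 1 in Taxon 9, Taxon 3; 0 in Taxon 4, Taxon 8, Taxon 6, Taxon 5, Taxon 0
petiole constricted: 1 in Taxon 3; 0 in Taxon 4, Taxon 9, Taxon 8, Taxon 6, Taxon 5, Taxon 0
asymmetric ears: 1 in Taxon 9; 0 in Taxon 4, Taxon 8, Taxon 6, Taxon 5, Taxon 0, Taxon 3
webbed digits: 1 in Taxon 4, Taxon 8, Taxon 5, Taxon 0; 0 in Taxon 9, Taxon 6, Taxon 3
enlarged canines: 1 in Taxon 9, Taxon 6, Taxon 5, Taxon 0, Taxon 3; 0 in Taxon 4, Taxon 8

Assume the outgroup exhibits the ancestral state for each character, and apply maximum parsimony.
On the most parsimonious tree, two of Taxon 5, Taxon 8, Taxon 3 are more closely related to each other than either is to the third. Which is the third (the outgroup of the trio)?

Character polarity is set by the outgroup: the derived state is whichever differs from the outgroup's state, so for four-chambered heart, webbed digits, enlarged canines the derived state is '0', and for the remaining characters it is '1'.
four-chambered heart (derived state '0') is shared by Taxon 4, Taxon 5, and Taxon 8 — a synapomorphy uniting that clade.
All ingroup taxa share the derived state '1' for prehensile tail; it defines the ingroup but does not resolve relationships within it.
Only Taxon 3 and Taxon 9 show the derived state '1' for dorsal spines, supporting them as a clade.
petiole constricted: derived state '1' in Taxon 3 only — an autapomorphy, so it tells us nothing about relationships among taxa.
asymmetric ears (derived state '1') is unique to Taxon 9 (autapomorphy; uninformative for grouping).
webbed digits (derived state '0') is shared by Taxon 3, Taxon 6, and Taxon 9 — a synapomorphy uniting that clade.
enlarged canines: derived state '0' in Taxon 4 and Taxon 8 only — synapomorphy for {Taxon 4, Taxon 8}.
Most parsimonious ingroup topology: (((Taxon 9,Taxon 3),Taxon 6),(Taxon 5,(Taxon 4,Taxon 8))).
Taxon 8 and Taxon 5 share a more recent common ancestor with each other than either does with Taxon 3, so Taxon 3 is the least closely related of the three.

Taxon 3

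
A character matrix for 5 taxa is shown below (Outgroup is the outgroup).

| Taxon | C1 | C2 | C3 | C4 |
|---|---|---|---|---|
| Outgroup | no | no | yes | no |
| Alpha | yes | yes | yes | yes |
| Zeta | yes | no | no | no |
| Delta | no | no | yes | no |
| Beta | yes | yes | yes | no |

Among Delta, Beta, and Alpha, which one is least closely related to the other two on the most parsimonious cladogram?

Delta

Character polarity is set by the outgroup: the derived state is whichever differs from the outgroup's state, so for C3 the derived state is 'no', and for the remaining characters it is 'yes'.
C1 (derived state 'yes') is shared by Alpha, Beta, and Zeta — a synapomorphy uniting that clade.
Only Alpha and Beta show the derived state 'yes' for C2, supporting them as a clade.
C3: derived state 'no' in Zeta only — an autapomorphy, so it tells us nothing about relationships among taxa.
C4 (derived state 'yes') is unique to Alpha (autapomorphy; uninformative for grouping).
Most parsimonious ingroup topology: (((Alpha,Beta),Zeta),Delta).
Alpha and Beta share a more recent common ancestor with each other than either does with Delta, so Delta is the least closely related of the three.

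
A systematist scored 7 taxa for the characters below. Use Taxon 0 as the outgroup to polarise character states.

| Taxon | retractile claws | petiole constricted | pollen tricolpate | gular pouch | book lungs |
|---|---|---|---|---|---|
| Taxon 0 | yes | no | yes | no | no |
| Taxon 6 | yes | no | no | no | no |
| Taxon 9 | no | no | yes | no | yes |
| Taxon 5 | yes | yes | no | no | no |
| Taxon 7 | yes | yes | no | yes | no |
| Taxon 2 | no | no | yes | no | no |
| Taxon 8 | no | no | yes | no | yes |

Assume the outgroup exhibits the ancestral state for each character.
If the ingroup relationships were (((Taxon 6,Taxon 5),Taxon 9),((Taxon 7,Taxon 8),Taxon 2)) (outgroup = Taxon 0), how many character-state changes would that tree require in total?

10

Map each character onto (((Taxon 6,Taxon 5),Taxon 9),((Taxon 7,Taxon 8),Taxon 2)) (rooted by Taxon 0) and count the minimum state changes it requires (Fitch parsimony):
retractile claws: 3; petiole constricted: 2; pollen tricolpate: 2; gular pouch: 1; book lungs: 2.
Total tree length = 10.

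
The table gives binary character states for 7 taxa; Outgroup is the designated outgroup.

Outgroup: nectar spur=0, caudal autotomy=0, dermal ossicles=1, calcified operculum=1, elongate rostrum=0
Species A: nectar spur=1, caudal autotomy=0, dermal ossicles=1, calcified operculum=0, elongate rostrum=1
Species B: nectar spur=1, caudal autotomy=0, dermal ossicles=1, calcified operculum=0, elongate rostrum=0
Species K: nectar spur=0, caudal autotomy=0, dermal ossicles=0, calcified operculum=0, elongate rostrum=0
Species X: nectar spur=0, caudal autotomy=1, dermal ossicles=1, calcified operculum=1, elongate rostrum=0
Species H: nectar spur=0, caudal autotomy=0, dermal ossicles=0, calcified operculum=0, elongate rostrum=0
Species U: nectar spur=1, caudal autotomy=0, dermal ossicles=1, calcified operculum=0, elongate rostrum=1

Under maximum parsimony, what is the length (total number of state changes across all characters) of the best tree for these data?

5

Character polarity is set by the outgroup: the derived state is whichever differs from the outgroup's state, so for dermal ossicles, calcified operculum the derived state is '0', and for the remaining characters it is '1'.
nectar spur: derived state '1' in Species A, Species B, and Species U only — synapomorphy for {Species A, Species B, Species U}.
caudal autotomy (derived state '1') is unique to Species X (autapomorphy; uninformative for grouping).
dermal ossicles: derived state '0' in Species H and Species K only — synapomorphy for {Species H, Species K}.
calcified operculum (derived state '0') is shared by Species A, Species B, Species H, Species K, and Species U — a synapomorphy uniting that clade.
elongate rostrum: derived state '1' in Species A and Species U only — synapomorphy for {Species A, Species U}.
Most parsimonious ingroup topology: ((((Species A,Species U),Species B),(Species K,Species H)),Species X).
Changes per character on this tree: nectar spur: 1; caudal autotomy: 1; dermal ossicles: 1; calcified operculum: 1; elongate rostrum: 1.
Total = 5.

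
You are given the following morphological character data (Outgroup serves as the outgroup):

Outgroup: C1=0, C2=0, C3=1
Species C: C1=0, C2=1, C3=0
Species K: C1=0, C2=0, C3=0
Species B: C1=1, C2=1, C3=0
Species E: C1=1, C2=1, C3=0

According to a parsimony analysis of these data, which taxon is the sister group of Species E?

Character polarity is set by the outgroup: the derived state is whichever differs from the outgroup's state, so for C3 the derived state is '0', and for the remaining characters it is '1'.
C1: derived state '1' in Species B and Species E only — synapomorphy for {Species B, Species E}.
Only Species B, Species C, and Species E show the derived state '1' for C2, supporting them as a clade.
C3 (derived state '0') is shared by all ingroup taxa — unites the whole ingroup.
Most parsimonious ingroup topology: ((Species C,(Species B,Species E)),Species K).
Species E and Species B form a cherry on this tree, so they are sister taxa.

Species B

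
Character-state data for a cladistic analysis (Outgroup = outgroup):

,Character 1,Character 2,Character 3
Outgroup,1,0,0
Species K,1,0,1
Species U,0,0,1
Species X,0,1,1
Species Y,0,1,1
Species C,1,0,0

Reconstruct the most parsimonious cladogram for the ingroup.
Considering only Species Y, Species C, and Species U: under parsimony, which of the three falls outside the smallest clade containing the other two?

Character polarity is set by the outgroup: the derived state is whichever differs from the outgroup's state, so for Character 1 the derived state is '0', and for the remaining characters it is '1'.
Only Species U, Species X, and Species Y show the derived state '0' for Character 1, supporting them as a clade.
Character 2: derived state '1' in Species X and Species Y only — synapomorphy for {Species X, Species Y}.
Only Species K, Species U, Species X, and Species Y show the derived state '1' for Character 3, supporting them as a clade.
Most parsimonious ingroup topology: ((Species K,(Species U,(Species X,Species Y))),Species C).
Species U and Species Y share a more recent common ancestor with each other than either does with Species C, so Species C is the least closely related of the three.

Species C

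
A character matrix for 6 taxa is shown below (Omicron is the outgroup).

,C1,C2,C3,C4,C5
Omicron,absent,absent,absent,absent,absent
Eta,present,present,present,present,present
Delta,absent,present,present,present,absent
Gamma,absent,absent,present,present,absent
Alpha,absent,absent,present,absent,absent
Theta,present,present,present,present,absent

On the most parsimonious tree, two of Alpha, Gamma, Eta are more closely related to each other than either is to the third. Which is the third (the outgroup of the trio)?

The outgroup has state 'absent' for every character, so 'present' is the derived state throughout.
Only Eta and Theta show the derived state 'present' for C1, supporting them as a clade.
C2 (derived state 'present') is shared by Delta, Eta, and Theta — a synapomorphy uniting that clade.
All ingroup taxa share the derived state 'present' for C3; it defines the ingroup but does not resolve relationships within it.
C4: derived state 'present' in Delta, Eta, Gamma, and Theta only — synapomorphy for {Delta, Eta, Gamma, Theta}.
C5: derived state 'present' in Eta only — an autapomorphy, so it tells us nothing about relationships among taxa.
Most parsimonious ingroup topology: ((((Eta,Theta),Delta),Gamma),Alpha).
Gamma and Eta share a more recent common ancestor with each other than either does with Alpha, so Alpha is the least closely related of the three.

Alpha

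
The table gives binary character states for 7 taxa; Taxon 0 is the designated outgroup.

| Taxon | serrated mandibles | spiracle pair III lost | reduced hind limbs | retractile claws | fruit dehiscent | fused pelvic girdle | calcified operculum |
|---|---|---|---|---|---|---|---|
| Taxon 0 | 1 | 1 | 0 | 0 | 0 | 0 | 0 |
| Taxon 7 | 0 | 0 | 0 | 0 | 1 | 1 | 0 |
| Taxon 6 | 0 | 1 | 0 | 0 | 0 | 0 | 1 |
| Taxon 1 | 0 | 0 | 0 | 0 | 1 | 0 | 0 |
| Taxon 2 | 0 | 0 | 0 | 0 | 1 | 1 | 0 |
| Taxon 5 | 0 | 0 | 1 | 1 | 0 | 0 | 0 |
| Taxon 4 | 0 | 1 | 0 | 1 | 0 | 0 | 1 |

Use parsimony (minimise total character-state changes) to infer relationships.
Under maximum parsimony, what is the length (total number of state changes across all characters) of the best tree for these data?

8

Character polarity is set by the outgroup: the derived state is whichever differs from the outgroup's state, so for serrated mandibles, spiracle pair III lost the derived state is '0', and for the remaining characters it is '1'.
serrated mandibles (derived state '0') is shared by all ingroup taxa — unites the whole ingroup.
spiracle pair III lost (derived state '0') is shared by Taxon 1, Taxon 2, Taxon 5, and Taxon 7 — a synapomorphy uniting that clade.
reduced hind limbs: derived state '1' in Taxon 5 only — an autapomorphy, so it tells us nothing about relationships among taxa.
retractile claws groups Taxon 4 and Taxon 5, which is incompatible with the clades supported by the remaining characters; treating it as convergent (homoplasy) costs fewer steps than any alternative tree.
fruit dehiscent (derived state '1') is shared by Taxon 1, Taxon 2, and Taxon 7 — a synapomorphy uniting that clade.
Only Taxon 2 and Taxon 7 show the derived state '1' for fused pelvic girdle, supporting them as a clade.
calcified operculum (derived state '1') is shared by Taxon 4 and Taxon 6 — a synapomorphy uniting that clade.
Most parsimonious ingroup topology: ((((Taxon 7,Taxon 2),Taxon 1),Taxon 5),(Taxon 6,Taxon 4)).
Changes per character on this tree: serrated mandibles: 1; spiracle pair III lost: 1; reduced hind limbs: 1; retractile claws: 2; fruit dehiscent: 1; fused pelvic girdle: 1; calcified operculum: 1.
Total = 8.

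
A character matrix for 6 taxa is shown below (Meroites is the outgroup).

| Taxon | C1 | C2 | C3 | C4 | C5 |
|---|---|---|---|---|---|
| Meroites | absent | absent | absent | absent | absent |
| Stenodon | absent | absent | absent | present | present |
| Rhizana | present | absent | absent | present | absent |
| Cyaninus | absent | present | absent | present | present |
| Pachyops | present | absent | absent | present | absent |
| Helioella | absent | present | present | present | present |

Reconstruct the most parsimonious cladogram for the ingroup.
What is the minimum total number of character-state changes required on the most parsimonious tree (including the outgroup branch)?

The outgroup has state 'absent' for every character, so 'present' is the derived state throughout.
C1 (derived state 'present') is shared by Pachyops and Rhizana — a synapomorphy uniting that clade.
Only Cyaninus and Helioella show the derived state 'present' for C2, supporting them as a clade.
C3 (derived state 'present') is unique to Helioella (autapomorphy; uninformative for grouping).
C4 (derived state 'present') is shared by all ingroup taxa — unites the whole ingroup.
C5: derived state 'present' in Cyaninus, Helioella, and Stenodon only — synapomorphy for {Cyaninus, Helioella, Stenodon}.
Most parsimonious ingroup topology: ((Stenodon,(Cyaninus,Helioella)),(Rhizana,Pachyops)).
Changes per character on this tree: C1: 1; C2: 1; C3: 1; C4: 1; C5: 1.
Total = 5.

5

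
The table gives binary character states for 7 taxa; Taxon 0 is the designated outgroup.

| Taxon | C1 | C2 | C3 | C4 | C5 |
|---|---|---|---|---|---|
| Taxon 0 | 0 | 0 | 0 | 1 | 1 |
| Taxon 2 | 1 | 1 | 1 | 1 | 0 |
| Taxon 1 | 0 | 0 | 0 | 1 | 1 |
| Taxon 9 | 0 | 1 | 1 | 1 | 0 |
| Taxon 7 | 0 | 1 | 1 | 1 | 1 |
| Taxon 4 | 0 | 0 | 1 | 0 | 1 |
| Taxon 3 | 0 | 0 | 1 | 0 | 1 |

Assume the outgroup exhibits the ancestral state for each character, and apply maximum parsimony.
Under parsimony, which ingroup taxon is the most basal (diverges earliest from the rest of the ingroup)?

Taxon 1

Character polarity is set by the outgroup: the derived state is whichever differs from the outgroup's state, so for C4, C5 the derived state is '0', and for the remaining characters it is '1'.
C1 (derived state '1') is unique to Taxon 2 (autapomorphy; uninformative for grouping).
C2: derived state '1' in Taxon 2, Taxon 7, and Taxon 9 only — synapomorphy for {Taxon 2, Taxon 7, Taxon 9}.
C3: derived state '1' in Taxon 2, Taxon 3, Taxon 4, Taxon 7, and Taxon 9 only — synapomorphy for {Taxon 2, Taxon 3, Taxon 4, Taxon 7, Taxon 9}.
C4: derived state '0' in Taxon 3 and Taxon 4 only — synapomorphy for {Taxon 3, Taxon 4}.
C5 (derived state '0') is shared by Taxon 2 and Taxon 9 — a synapomorphy uniting that clade.
Most parsimonious ingroup topology: ((((Taxon 2,Taxon 9),Taxon 7),(Taxon 4,Taxon 3)),Taxon 1).
Taxon 1 is sister to the clade containing all other ingroup taxa, so it is the earliest-diverging (most basal) ingroup lineage.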